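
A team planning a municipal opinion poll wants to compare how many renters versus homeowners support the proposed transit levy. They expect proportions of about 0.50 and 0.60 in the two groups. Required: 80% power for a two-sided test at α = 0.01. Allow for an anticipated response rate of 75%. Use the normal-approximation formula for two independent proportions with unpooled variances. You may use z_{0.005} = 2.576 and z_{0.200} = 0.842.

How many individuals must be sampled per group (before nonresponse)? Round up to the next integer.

n = (z_{α/2} + z_β)² · [p₁(1−p₁) + p₂(1−p₂)] / (p₁ − p₂)²
  = (2.576 + 0.842)² · (0.50·0.50 + 0.60·0.40) / (-0.10)²
  = (3.418)² · (0.2500 + 0.2400) / 0.0100
  = 11.6827 · 0.4900 / 0.0100
  = 572.45
Adjust for 75% response: 572.45 / 0.75 = 763.27.
Round up → n = 764 per group.

n = 764 per group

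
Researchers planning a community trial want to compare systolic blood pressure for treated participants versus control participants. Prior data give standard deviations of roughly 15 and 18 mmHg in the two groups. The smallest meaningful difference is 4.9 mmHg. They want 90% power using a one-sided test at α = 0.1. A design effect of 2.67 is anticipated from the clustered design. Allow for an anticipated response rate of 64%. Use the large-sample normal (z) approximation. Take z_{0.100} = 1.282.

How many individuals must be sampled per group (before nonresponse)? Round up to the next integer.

n = (z_α + z_β)² · (σ₁² + σ₂²) / δ²
  = (1.282 + 1.282)² · (15² + 18² = 549) / 4.9²
  = 6.5741 · 549 / 24.01
  = 150.32
Design effect: 2.67 × 150.32 = 401.35.
Adjust for 64% response: 401.35 / 0.64 = 627.12.
Round up → n = 628 per group.

n = 628 per group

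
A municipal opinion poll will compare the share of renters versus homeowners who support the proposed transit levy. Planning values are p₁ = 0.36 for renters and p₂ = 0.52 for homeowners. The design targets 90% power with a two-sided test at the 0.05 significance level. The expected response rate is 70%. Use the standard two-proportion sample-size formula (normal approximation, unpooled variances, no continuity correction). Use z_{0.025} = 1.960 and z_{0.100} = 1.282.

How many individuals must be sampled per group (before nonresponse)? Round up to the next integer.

n = 282 per group

n = (z_{α/2} + z_β)² · [p₁(1−p₁) + p₂(1−p₂)] / (p₁ − p₂)²
  = (1.960 + 1.282)² · (0.36·0.64 + 0.52·0.48) / (-0.16)²
  = (3.242)² · (0.2304 + 0.2496) / 0.0256
  = 10.5106 · 0.4800 / 0.0256
  = 197.07
Adjust for 70% response: 197.07 / 0.70 = 281.53.
Round up → n = 282 per group.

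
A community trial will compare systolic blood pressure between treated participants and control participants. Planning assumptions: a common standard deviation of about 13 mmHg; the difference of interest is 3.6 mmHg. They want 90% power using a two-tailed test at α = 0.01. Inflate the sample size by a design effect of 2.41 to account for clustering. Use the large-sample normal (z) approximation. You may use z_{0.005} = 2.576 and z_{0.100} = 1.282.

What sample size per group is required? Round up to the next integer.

n = 936 per group

n = (z_{α/2} + z_β)² · (σ₁² + σ₂²) / δ²
  = (2.576 + 1.282)² · (2·13² = 338) / 3.6²
  = 14.8842 · 338 / 12.96
  = 388.18
Design effect: 2.41 × 388.18 = 935.52.
Round up → n = 936 per group.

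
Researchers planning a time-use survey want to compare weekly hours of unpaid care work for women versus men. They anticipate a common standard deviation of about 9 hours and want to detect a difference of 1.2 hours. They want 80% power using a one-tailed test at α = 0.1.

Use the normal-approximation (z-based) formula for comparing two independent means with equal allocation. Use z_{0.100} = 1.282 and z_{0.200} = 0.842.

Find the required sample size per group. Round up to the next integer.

n = (z_α + z_β)² · (σ₁² + σ₂²) / δ²
  = (1.282 + 0.842)² · (2·9² = 162) / 1.2²
  = 4.5114 · 162 / 1.44
  = 507.53
Round up → n = 508 per group.

n = 508 per group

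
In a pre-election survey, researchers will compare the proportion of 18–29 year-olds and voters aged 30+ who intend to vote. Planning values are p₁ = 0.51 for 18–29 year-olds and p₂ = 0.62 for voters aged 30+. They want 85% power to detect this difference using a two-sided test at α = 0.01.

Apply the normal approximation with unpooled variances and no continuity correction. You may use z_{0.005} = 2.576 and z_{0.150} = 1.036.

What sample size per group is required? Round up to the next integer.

n = (z_{α/2} + z_β)² · [p₁(1−p₁) + p₂(1−p₂)] / (p₁ − p₂)²
  = (2.576 + 1.036)² · (0.51·0.49 + 0.62·0.38) / (-0.11)²
  = (3.612)² · (0.2499 + 0.2356) / 0.0121
  = 13.0465 · 0.4855 / 0.0121
  = 523.48
Round up → n = 524 per group.

n = 524 per group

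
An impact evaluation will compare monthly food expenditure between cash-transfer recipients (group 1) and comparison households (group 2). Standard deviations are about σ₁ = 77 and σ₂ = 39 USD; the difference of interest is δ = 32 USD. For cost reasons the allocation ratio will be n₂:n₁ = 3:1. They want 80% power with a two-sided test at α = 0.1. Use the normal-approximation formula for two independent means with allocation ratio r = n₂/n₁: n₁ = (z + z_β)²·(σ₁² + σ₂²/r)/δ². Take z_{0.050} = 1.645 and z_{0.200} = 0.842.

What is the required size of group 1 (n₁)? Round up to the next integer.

n₁ = 39

n₁ = (z_{α/2} + z_β)² · (σ₁² + σ₂²/r) / δ²
   = (1.645 + 0.842)² · (77² + 39²/3) / 32²
   = 6.1852 · (5929 + 507) / 1024
   = 6.1852 · 6436 / 1024
   = 38.87
Round up → n₁ = 39; n₂ = r·n₁ = 3 × 39 = 117.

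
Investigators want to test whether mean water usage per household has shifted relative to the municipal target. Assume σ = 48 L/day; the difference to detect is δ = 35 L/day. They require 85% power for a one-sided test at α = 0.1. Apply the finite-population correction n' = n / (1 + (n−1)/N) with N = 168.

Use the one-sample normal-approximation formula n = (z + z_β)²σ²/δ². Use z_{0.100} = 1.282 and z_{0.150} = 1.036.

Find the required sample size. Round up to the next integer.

n = (z_α + z_β)² · σ² / δ²
  = (1.282 + 1.036)² · 48² / 35²
  = 5.3731 · 2304 / 1225
  = 10.11
Finite-population correction (N = 168): 10.11 / (1 + (10.11 − 1)/168) = 9.59.
Round up → n = 10.

n = 10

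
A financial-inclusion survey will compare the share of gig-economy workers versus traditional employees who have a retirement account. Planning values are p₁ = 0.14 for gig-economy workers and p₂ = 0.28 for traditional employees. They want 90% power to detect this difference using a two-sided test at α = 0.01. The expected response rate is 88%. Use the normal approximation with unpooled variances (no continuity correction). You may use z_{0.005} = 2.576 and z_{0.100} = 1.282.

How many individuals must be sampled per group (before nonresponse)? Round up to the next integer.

n = (z_{α/2} + z_β)² · [p₁(1−p₁) + p₂(1−p₂)] / (p₁ − p₂)²
  = (2.576 + 1.282)² · (0.14·0.86 + 0.28·0.72) / (-0.14)²
  = (3.858)² · (0.1204 + 0.2016) / 0.0196
  = 14.8842 · 0.3220 / 0.0196
  = 244.53
Adjust for 88% response: 244.53 / 0.88 = 277.87.
Round up → n = 278 per group.

n = 278 per group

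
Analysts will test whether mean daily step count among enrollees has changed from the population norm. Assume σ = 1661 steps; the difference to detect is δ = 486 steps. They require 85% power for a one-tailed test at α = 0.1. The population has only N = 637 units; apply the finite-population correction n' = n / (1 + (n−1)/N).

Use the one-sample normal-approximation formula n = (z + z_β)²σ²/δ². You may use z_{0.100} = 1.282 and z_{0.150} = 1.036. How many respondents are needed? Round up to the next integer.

n = 58

n = (z_α + z_β)² · σ² / δ²
  = (1.282 + 1.036)² · 1661² / 486²
  = 5.3731 · 2758921 / 236196
  = 62.76
Finite-population correction (N = 637): 62.76 / (1 + (62.76 − 1)/637) = 57.21.
Round up → n = 58.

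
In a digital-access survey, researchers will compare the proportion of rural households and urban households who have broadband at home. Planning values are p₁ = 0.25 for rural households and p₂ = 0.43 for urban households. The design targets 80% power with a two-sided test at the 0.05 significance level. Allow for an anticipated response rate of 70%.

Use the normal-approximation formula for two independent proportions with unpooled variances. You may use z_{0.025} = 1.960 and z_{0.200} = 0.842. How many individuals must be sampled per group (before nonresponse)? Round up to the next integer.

n = 150 per group

n = (z_{α/2} + z_β)² · [p₁(1−p₁) + p₂(1−p₂)] / (p₁ − p₂)²
  = (1.960 + 0.842)² · (0.25·0.75 + 0.43·0.57) / (-0.18)²
  = (2.802)² · (0.1875 + 0.2451) / 0.0324
  = 7.8512 · 0.4326 / 0.0324
  = 104.83
Adjust for 70% response: 104.83 / 0.70 = 149.75.
Round up → n = 150 per group.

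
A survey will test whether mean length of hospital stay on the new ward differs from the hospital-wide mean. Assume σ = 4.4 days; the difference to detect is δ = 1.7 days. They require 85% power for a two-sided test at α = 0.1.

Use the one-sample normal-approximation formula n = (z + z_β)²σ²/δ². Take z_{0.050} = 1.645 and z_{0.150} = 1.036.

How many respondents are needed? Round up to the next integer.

n = (z_{α/2} + z_β)² · σ² / δ²
  = (1.645 + 1.036)² · 4.4² / 1.7²
  = 7.1878 · 19.36 / 2.89
  = 48.15
Round up → n = 49.

n = 49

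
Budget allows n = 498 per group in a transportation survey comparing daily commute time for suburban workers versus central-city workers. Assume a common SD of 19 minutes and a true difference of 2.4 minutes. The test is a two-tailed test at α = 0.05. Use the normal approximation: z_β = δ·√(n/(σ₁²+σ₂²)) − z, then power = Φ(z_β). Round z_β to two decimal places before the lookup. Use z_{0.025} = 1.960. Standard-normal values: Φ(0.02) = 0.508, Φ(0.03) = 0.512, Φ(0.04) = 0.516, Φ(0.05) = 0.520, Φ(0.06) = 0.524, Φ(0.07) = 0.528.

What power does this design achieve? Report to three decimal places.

z_β = δ·√(n/(σ₁²+σ₂²)) − z_{α/2}
    = 2.4 · √(498/722) − 1.960
    = 2.4 · 0.83051 − 1.960
    = 1.9932 − 1.960 = 0.0332 → 0.03
Power = Φ(0.03) = 0.512.

Power ≈ 0.512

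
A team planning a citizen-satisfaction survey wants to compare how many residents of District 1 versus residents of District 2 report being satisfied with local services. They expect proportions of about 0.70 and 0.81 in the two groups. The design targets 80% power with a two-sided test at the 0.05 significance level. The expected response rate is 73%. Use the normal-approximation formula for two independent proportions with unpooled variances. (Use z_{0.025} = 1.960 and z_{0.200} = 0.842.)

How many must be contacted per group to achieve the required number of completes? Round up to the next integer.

n = 324 per group

n = (z_{α/2} + z_β)² · [p₁(1−p₁) + p₂(1−p₂)] / (p₁ − p₂)²
  = (1.960 + 0.842)² · (0.70·0.30 + 0.81·0.19) / (-0.11)²
  = (2.802)² · (0.2100 + 0.1539) / 0.0121
  = 7.8512 · 0.3639 / 0.0121
  = 236.12
Adjust for 73% response: 236.12 / 0.73 = 323.45.
Round up → n = 324 per group.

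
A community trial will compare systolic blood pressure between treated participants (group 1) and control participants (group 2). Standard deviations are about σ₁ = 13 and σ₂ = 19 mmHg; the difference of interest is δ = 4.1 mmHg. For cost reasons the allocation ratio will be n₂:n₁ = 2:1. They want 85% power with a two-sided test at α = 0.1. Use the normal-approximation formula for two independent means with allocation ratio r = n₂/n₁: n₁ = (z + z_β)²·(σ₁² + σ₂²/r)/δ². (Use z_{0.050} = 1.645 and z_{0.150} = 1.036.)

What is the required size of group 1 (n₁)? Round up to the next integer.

n₁ = (z_{α/2} + z_β)² · (σ₁² + σ₂²/r) / δ²
   = (1.645 + 1.036)² · (13² + 19²/2) / 4.1²
   = 7.1878 · (169 + 180.5) / 16.81
   = 7.1878 · 349.5 / 16.81
   = 149.44
Round up → n₁ = 150; n₂ = r·n₁ = 2 × 150 = 300.

n₁ = 150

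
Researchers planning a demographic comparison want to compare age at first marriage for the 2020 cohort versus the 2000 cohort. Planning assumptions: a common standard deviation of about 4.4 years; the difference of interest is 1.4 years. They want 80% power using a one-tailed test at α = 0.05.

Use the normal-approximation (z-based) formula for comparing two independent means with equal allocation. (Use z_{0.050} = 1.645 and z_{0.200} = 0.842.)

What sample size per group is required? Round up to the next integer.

n = 123 per group

n = (z_α + z_β)² · (σ₁² + σ₂²) / δ²
  = (1.645 + 0.842)² · (2·4.4² = 38.72) / 1.4²
  = 6.1852 · 38.72 / 1.96
  = 122.19
Round up → n = 123 per group.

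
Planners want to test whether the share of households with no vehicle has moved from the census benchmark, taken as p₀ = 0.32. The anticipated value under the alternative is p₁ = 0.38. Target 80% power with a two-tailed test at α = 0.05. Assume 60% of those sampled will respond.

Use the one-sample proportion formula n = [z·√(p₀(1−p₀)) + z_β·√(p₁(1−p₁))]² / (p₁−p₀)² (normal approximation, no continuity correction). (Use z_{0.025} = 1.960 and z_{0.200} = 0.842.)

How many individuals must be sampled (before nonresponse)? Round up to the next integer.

n = [z_{α/2}·√(p₀q₀) + z_β·√(p₁q₁)]² / (p₁ − p₀)²
  = [1.960·√(0.32·0.68) + 0.842·√(0.38·0.62)]² / (0.06)²
  = [1.960·0.4665 + 0.842·0.4854]² / 0.0036
  = [1.3230]² / 0.0036
  = 486.19
Adjust for 60% response: 486.19 / 0.60 = 810.32.
Round up → n = 811.

n = 811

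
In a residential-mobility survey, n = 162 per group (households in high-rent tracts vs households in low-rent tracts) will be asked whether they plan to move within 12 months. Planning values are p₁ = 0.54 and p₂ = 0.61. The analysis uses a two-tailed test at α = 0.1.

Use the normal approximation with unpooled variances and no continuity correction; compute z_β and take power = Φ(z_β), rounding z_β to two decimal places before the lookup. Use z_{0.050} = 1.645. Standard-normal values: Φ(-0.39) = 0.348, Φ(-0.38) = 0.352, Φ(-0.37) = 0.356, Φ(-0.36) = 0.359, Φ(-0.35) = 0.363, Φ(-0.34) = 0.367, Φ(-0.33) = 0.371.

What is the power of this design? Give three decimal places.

z_β = |p₁−p₂|·√(n/[p₁q₁+p₂q₂]) − z_{α/2}
    = 0.07 · √(162/0.4863) − 1.645
    = 0.07 · 18.2518 − 1.645
    = 1.2776 − 1.645 = -0.3674 → -0.37
Power = Φ(-0.37) = 0.356.

Power ≈ 0.356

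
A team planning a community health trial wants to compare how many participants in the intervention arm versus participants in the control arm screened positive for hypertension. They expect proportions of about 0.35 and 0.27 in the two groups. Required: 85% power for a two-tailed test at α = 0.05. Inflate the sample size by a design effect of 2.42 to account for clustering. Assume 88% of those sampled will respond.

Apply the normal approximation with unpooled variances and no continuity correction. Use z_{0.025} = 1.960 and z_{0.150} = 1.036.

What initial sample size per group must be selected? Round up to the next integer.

n = (z_{α/2} + z_β)² · [p₁(1−p₁) + p₂(1−p₂)] / (p₁ − p₂)²
  = (1.960 + 1.036)² · (0.35·0.65 + 0.27·0.73) / (0.08)²
  = (2.996)² · (0.2275 + 0.1971) / 0.0064
  = 8.9760 · 0.4246 / 0.0064
  = 595.50
Design effect: 2.42 × 595.50 = 1441.12.
Adjust for 88% response: 1441.12 / 0.88 = 1637.63.
Round up → n = 1638 per group.

n = 1638 per group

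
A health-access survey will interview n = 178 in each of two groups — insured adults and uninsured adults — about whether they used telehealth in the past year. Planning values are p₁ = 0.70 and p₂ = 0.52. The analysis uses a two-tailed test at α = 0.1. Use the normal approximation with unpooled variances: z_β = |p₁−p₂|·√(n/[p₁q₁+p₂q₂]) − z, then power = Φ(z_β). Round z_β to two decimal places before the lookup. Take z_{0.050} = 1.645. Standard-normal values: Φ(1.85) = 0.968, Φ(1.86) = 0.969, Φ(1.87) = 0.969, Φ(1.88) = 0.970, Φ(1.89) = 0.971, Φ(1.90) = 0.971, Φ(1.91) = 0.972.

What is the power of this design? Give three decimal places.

z_β = |p₁−p₂|·√(n/[p₁q₁+p₂q₂]) − z_{α/2}
    = 0.18 · √(178/0.4596) − 1.645
    = 0.18 · 19.6798 − 1.645
    = 3.5424 − 1.645 = 1.8974 → 1.90
Power = Φ(1.90) = 0.971.

Power ≈ 0.971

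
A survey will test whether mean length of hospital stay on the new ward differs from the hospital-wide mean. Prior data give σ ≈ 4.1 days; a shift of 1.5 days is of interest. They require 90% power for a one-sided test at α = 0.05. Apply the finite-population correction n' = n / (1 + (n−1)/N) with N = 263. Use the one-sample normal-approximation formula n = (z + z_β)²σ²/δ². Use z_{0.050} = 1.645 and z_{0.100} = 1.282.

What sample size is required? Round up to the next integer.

n = 52

n = (z_α + z_β)² · σ² / δ²
  = (1.645 + 1.282)² · 4.1² / 1.5²
  = 8.5673 · 16.81 / 2.25
  = 64.01
Finite-population correction (N = 263): 64.01 / (1 + (64.01 − 1)/263) = 51.64.
Round up → n = 52.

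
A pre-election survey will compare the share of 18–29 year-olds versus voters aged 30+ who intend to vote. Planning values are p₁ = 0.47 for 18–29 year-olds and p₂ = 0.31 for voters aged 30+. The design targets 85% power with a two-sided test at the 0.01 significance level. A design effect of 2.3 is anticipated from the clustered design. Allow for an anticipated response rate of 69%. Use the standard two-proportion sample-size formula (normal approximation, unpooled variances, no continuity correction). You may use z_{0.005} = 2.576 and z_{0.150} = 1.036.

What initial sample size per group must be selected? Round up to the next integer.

n = 787 per group

n = (z_{α/2} + z_β)² · [p₁(1−p₁) + p₂(1−p₂)] / (p₁ − p₂)²
  = (2.576 + 1.036)² · (0.47·0.53 + 0.31·0.69) / (0.16)²
  = (3.612)² · (0.2491 + 0.2139) / 0.0256
  = 13.0465 · 0.4630 / 0.0256
  = 235.96
Design effect: 2.3 × 235.96 = 542.71.
Adjust for 69% response: 542.71 / 0.69 = 786.53.
Round up → n = 787 per group.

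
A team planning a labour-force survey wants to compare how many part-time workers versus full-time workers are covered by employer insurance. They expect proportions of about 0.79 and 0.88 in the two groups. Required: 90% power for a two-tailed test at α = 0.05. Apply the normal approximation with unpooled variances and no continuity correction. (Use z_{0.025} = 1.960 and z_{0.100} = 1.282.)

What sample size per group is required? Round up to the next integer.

n = 353 per group

n = (z_{α/2} + z_β)² · [p₁(1−p₁) + p₂(1−p₂)] / (p₁ − p₂)²
  = (1.960 + 1.282)² · (0.79·0.21 + 0.88·0.12) / (-0.09)²
  = (3.242)² · (0.1659 + 0.1056) / 0.0081
  = 10.5106 · 0.2715 / 0.0081
  = 352.30
Round up → n = 353 per group.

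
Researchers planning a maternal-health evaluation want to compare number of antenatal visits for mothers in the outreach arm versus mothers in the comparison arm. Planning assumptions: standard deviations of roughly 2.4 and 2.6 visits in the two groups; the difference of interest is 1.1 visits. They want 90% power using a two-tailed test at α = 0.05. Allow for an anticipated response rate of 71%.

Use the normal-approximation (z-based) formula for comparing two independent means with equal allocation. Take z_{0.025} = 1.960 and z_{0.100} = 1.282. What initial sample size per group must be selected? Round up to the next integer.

n = 154 per group

n = (z_{α/2} + z_β)² · (σ₁² + σ₂²) / δ²
  = (1.960 + 1.282)² · (2.4² + 2.6² = 12.52) / 1.1²
  = 10.5106 · 12.52 / 1.21
  = 108.75
Adjust for 71% response: 108.75 / 0.71 = 153.17.
Round up → n = 154 per group.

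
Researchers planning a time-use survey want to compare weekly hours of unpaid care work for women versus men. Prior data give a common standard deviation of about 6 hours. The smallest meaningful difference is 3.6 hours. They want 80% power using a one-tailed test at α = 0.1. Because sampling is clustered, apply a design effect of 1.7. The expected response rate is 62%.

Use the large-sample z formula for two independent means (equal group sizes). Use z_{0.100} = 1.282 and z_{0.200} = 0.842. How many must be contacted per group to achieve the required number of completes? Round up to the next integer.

n = 69 per group

n = (z_α + z_β)² · (σ₁² + σ₂²) / δ²
  = (1.282 + 0.842)² · (2·6² = 72) / 3.6²
  = 4.5114 · 72 / 12.96
  = 25.06
Design effect: 1.7 × 25.06 = 42.61.
Adjust for 62% response: 42.61 / 0.62 = 68.72.
Round up → n = 69 per group.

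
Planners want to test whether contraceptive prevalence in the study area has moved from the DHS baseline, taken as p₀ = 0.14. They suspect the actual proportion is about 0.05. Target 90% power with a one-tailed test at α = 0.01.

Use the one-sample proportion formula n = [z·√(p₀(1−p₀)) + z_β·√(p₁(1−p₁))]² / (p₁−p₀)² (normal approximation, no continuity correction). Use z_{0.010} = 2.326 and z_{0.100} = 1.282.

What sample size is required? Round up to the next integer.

n = [z_α·√(p₀q₀) + z_β·√(p₁q₁)]² / (p₁ − p₀)²
  = [2.326·√(0.14·0.86) + 1.282·√(0.05·0.95)]² / (-0.09)²
  = [2.326·0.3470 + 1.282·0.2179]² / 0.0081
  = [1.0865]² / 0.0081
  = 145.74
Round up → n = 146.

n = 146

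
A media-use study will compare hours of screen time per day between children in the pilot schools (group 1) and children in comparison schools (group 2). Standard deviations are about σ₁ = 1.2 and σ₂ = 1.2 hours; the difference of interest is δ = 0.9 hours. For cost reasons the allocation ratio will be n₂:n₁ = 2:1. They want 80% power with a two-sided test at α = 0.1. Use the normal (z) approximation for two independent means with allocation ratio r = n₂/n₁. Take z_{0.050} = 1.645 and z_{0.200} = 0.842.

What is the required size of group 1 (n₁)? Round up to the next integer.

n₁ = (z_{α/2} + z_β)² · (σ₁² + σ₂²/r) / δ²
   = (1.645 + 0.842)² · (1.2² + 1.2²/2) / 0.9²
   = 6.1852 · (1.44 + 0.72) / 0.81
   = 6.1852 · 2.16 / 0.81
   = 16.49
Round up → n₁ = 17; n₂ = r·n₁ = 2 × 17 = 34.

n₁ = 17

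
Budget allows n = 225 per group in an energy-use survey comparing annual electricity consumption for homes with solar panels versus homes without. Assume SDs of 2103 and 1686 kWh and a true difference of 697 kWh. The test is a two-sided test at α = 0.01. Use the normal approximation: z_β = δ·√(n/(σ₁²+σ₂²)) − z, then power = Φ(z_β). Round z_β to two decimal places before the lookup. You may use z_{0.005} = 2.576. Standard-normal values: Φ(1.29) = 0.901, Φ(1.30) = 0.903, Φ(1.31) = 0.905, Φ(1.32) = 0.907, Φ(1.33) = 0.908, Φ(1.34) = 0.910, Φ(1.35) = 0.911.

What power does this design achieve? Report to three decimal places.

Power ≈ 0.903

z_β = δ·√(n/(σ₁²+σ₂²)) − z_{α/2}
    = 697 · √(225/7265205) − 2.576
    = 697 · 0.00557 − 2.576
    = 3.8788 − 2.576 = 1.3028 → 1.30
Power = Φ(1.30) = 0.903.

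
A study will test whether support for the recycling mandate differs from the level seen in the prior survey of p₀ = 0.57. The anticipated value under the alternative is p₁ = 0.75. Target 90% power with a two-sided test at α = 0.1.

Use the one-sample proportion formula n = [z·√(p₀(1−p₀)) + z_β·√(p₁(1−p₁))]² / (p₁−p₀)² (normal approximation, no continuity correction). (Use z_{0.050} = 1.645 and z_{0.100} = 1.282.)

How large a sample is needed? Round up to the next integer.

n = [z_{α/2}·√(p₀q₀) + z_β·√(p₁q₁)]² / (p₁ − p₀)²
  = [1.645·√(0.57·0.43) + 1.282·√(0.75·0.25)]² / (0.18)²
  = [1.645·0.4951 + 1.282·0.4330]² / 0.0324
  = [1.3695]² / 0.0324
  = 57.89
Round up → n = 58.

n = 58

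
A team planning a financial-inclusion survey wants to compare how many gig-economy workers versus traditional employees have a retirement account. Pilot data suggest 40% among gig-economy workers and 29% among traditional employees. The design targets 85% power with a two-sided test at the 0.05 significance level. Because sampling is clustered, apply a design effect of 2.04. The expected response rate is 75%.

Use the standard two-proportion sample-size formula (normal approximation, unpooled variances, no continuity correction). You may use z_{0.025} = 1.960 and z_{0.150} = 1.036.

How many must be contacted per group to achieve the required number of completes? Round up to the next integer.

n = 900 per group

n = (z_{α/2} + z_β)² · [p₁(1−p₁) + p₂(1−p₂)] / (p₁ − p₂)²
  = (1.960 + 1.036)² · (0.40·0.60 + 0.29·0.71) / (0.11)²
  = (2.996)² · (0.2400 + 0.2059) / 0.0121
  = 8.9760 · 0.4459 / 0.0121
  = 330.78
Design effect: 2.04 × 330.78 = 674.79.
Adjust for 75% response: 674.79 / 0.75 = 899.71.
Round up → n = 900 per group.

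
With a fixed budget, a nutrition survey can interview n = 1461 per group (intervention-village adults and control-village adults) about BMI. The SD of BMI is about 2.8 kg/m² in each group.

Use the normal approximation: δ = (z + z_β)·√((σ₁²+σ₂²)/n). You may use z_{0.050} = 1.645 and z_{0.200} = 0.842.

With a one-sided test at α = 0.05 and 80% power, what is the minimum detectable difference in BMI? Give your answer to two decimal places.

Minimum detectable difference ≈ 0.26 kg/m²

δ = (z_α + z_β) · √((σ₁²+σ₂²)/n)
  = (1.645 + 0.842) · √(15.68/1461)
  = 2.487 · √0.01073
  = 2.487 · 0.1036
  = 0.2576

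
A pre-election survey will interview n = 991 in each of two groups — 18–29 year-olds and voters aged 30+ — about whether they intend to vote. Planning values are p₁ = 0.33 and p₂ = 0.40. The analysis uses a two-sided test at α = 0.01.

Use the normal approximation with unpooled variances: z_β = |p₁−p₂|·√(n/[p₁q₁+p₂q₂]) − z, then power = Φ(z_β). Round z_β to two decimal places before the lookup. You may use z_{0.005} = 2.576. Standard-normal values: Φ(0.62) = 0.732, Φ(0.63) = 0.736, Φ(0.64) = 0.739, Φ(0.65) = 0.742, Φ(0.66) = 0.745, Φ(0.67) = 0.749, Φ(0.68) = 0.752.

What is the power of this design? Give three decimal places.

Power ≈ 0.749

z_β = |p₁−p₂|·√(n/[p₁q₁+p₂q₂]) − z_{α/2}
    = 0.07 · √(991/0.4611) − 2.576
    = 0.07 · 46.3596 − 2.576
    = 3.2452 − 2.576 = 0.6692 → 0.67
Power = Φ(0.67) = 0.749.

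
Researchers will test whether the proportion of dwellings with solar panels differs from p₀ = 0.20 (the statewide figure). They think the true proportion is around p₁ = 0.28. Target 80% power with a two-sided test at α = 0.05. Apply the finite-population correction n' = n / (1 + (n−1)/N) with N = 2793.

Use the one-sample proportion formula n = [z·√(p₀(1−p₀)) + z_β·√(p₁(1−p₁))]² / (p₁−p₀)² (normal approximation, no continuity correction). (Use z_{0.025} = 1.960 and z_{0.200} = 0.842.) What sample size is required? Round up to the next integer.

n = [z_{α/2}·√(p₀q₀) + z_β·√(p₁q₁)]² / (p₁ − p₀)²
  = [1.960·√(0.20·0.80) + 0.842·√(0.28·0.72)]² / (0.08)²
  = [1.960·0.4000 + 0.842·0.4490]² / 0.0064
  = [1.1621]² / 0.0064
  = 211.00
Finite-population correction (N = 2793): 211.00 / (1 + (211.00 − 1)/2793) = 196.24.
Round up → n = 197.

n = 197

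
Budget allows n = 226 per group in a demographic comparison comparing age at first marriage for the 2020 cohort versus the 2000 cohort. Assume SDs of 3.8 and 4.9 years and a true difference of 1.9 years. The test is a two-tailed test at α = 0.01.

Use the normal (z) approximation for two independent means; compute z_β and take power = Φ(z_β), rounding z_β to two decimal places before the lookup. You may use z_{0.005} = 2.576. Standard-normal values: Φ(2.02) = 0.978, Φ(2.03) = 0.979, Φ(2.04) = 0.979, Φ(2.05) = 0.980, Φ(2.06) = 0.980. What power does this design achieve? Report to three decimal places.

z_β = δ·√(n/(σ₁²+σ₂²)) − z_{α/2}
    = 1.9 · √(226/38.45) − 2.576
    = 1.9 · 2.42441 − 2.576
    = 4.6064 − 2.576 = 2.0304 → 2.03
Power = Φ(2.03) = 0.979.

Power ≈ 0.979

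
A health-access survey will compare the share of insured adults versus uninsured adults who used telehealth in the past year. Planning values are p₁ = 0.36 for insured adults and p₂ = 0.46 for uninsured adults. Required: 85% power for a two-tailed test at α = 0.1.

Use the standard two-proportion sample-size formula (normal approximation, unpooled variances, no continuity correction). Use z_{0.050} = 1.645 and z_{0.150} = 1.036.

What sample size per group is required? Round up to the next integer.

n = (z_{α/2} + z_β)² · [p₁(1−p₁) + p₂(1−p₂)] / (p₁ − p₂)²
  = (1.645 + 1.036)² · (0.36·0.64 + 0.46·0.54) / (-0.10)²
  = (2.681)² · (0.2304 + 0.2484) / 0.0100
  = 7.1878 · 0.4788 / 0.0100
  = 344.15
Round up → n = 345 per group.

n = 345 per group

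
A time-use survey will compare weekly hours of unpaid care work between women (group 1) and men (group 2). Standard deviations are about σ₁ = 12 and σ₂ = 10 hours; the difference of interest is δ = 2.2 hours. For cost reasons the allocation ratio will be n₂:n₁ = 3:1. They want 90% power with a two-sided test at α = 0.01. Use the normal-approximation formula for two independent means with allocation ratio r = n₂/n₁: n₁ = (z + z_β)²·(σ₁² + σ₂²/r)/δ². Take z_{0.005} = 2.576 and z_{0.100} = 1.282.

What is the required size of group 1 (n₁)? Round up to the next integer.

n₁ = (z_{α/2} + z_β)² · (σ₁² + σ₂²/r) / δ²
   = (2.576 + 1.282)² · (12² + 10²/3) / 2.2²
   = 14.8842 · (144 + 33.3333) / 4.84
   = 14.8842 · 177.3333 / 4.84
   = 545.34
Round up → n₁ = 546; n₂ = r·n₁ = 3 × 546 = 1638.

n₁ = 546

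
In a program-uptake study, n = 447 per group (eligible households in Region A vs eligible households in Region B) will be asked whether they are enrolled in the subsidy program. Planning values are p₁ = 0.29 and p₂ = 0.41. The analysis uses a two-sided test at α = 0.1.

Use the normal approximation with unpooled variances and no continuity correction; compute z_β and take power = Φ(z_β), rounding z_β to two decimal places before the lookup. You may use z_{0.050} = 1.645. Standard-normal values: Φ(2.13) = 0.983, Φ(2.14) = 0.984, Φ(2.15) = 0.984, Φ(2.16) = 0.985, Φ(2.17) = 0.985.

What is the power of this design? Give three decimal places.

Power ≈ 0.984

z_β = |p₁−p₂|·√(n/[p₁q₁+p₂q₂]) − z_{α/2}
    = 0.12 · √(447/0.4478) − 1.645
    = 0.12 · 31.5945 − 1.645
    = 3.7913 − 1.645 = 2.1463 → 2.15
Power = Φ(2.15) = 0.984.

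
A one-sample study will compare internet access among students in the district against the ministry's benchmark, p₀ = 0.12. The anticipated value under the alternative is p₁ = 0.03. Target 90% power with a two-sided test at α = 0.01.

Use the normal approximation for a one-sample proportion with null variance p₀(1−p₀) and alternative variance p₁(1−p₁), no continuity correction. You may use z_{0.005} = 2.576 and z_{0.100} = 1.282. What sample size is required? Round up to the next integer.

n = [z_{α/2}·√(p₀q₀) + z_β·√(p₁q₁)]² / (p₁ − p₀)²
  = [2.576·√(0.12·0.88) + 1.282·√(0.03·0.97)]² / (-0.09)²
  = [2.576·0.3250 + 1.282·0.1706]² / 0.0081
  = [1.0558]² / 0.0081
  = 137.62
Round up → n = 138.

n = 138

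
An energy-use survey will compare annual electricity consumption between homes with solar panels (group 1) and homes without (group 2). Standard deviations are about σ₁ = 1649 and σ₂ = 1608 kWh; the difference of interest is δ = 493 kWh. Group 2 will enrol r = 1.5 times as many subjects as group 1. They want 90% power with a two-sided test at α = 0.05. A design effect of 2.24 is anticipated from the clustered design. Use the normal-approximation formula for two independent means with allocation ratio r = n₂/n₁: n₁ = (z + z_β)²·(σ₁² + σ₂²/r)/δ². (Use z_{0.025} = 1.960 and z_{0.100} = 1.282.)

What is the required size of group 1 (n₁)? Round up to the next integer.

n₁ = 431

n₁ = (z_{α/2} + z_β)² · (σ₁² + σ₂²/r) / δ²
   = (1.960 + 1.282)² · (1649² + 1608²/1.5) / 493²
   = 10.5106 · (2719201 + 1723776) / 243049
   = 10.5106 · 4442977 / 243049
   = 192.13
Design effect: 2.24 × 192.13 = 430.38.
Round up → n₁ = 431; n₂ = r·n₁ = 1.5 × 431 = 647.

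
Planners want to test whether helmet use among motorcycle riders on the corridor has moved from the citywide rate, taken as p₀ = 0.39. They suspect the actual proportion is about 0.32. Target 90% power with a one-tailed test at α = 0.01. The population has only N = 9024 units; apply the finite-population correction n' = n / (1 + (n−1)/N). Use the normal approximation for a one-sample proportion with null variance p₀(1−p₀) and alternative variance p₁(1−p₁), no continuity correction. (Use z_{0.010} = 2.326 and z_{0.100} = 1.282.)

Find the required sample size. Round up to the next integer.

n = 574

n = [z_α·√(p₀q₀) + z_β·√(p₁q₁)]² / (p₁ − p₀)²
  = [2.326·√(0.39·0.61) + 1.282·√(0.32·0.68)]² / (-0.07)²
  = [2.326·0.4877 + 1.282·0.4665]² / 0.0049
  = [1.7325]² / 0.0049
  = 612.58
Finite-population correction (N = 9024): 612.58 / (1 + (612.58 − 1)/9024) = 573.70.
Round up → n = 574.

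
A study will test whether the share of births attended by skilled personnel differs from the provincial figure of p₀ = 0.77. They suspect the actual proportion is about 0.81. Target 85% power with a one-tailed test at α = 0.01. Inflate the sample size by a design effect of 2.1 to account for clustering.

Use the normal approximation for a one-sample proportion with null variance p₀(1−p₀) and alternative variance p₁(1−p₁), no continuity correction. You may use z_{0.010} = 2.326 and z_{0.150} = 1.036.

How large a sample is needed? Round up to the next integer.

n = 2519

n = [z_α·√(p₀q₀) + z_β·√(p₁q₁)]² / (p₁ − p₀)²
  = [2.326·√(0.77·0.23) + 1.036·√(0.81·0.19)]² / (0.04)²
  = [2.326·0.4208 + 1.036·0.3923]² / 0.0016
  = [1.3853]² / 0.0016
  = 1199.38
Design effect: 2.1 × 1199.38 = 2518.69.
Round up → n = 2519.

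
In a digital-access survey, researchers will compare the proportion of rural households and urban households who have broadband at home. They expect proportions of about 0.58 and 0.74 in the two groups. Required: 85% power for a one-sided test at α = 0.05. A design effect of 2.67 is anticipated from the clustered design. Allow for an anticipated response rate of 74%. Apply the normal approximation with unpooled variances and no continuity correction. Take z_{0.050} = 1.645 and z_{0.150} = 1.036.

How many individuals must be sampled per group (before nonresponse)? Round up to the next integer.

n = 442 per group

n = (z_α + z_β)² · [p₁(1−p₁) + p₂(1−p₂)] / (p₁ − p₂)²
  = (1.645 + 1.036)² · (0.58·0.42 + 0.74·0.26) / (-0.16)²
  = (2.681)² · (0.2436 + 0.1924) / 0.0256
  = 7.1878 · 0.4360 / 0.0256
  = 122.42
Design effect: 2.67 × 122.42 = 326.85.
Adjust for 74% response: 326.85 / 0.74 = 441.69.
Round up → n = 442 per group.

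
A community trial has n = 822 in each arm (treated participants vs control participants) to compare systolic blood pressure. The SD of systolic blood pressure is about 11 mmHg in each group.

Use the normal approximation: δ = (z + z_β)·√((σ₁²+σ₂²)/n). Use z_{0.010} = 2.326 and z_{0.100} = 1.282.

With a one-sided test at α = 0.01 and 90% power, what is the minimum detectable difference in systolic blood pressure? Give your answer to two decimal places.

Minimum detectable difference ≈ 1.96 mmHg

δ = (z_α + z_β) · √((σ₁²+σ₂²)/n)
  = (2.326 + 1.282) · √(242/822)
  = 3.608 · √0.2944
  = 3.608 · 0.5426
  = 1.9577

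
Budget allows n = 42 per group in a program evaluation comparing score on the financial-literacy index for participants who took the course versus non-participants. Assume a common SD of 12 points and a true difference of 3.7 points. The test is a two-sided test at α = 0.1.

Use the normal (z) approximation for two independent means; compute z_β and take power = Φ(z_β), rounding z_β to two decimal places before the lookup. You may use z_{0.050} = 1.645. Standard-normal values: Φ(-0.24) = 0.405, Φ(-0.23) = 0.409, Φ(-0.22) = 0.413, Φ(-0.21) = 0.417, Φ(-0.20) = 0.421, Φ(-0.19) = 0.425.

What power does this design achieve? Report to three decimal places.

Power ≈ 0.409

z_β = δ·√(n/(σ₁²+σ₂²)) − z_{α/2}
    = 3.7 · √(42/288) − 1.645
    = 3.7 · 0.38188 − 1.645
    = 1.4130 − 1.645 = -0.2320 → -0.23
Power = Φ(-0.23) = 0.409.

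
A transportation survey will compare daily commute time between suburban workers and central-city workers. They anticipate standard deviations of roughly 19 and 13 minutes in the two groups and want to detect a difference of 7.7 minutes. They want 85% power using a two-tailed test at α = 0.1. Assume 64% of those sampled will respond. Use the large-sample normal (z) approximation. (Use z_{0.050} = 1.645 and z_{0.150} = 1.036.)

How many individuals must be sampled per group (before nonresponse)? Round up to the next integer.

n = (z_{α/2} + z_β)² · (σ₁² + σ₂²) / δ²
  = (1.645 + 1.036)² · (19² + 13² = 530) / 7.7²
  = 7.1878 · 530 / 59.29
  = 64.25
Adjust for 64% response: 64.25 / 0.64 = 100.39.
Round up → n = 101 per group.

n = 101 per group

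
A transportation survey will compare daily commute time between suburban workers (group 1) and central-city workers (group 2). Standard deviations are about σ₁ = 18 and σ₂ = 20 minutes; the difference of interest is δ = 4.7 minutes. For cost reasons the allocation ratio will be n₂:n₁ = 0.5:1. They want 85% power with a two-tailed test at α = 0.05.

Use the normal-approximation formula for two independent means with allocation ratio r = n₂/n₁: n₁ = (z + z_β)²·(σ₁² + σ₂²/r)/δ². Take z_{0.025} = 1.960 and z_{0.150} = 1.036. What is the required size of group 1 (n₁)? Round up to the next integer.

n₁ = 457

n₁ = (z_{α/2} + z_β)² · (σ₁² + σ₂²/r) / δ²
   = (1.960 + 1.036)² · (18² + 20²/0.5) / 4.7²
   = 8.9760 · (324 + 800) / 22.09
   = 8.9760 · 1124 / 22.09
   = 456.72
Round up → n₁ = 457; n₂ = r·n₁ = 0.5 × 457 = 229.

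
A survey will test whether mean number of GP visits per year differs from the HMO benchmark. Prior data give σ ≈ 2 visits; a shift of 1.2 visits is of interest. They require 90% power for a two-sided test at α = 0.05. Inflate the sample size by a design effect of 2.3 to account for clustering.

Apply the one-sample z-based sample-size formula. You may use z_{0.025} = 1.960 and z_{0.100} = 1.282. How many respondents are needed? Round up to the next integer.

n = (z_{α/2} + z_β)² · σ² / δ²
  = (1.960 + 1.282)² · 2² / 1.2²
  = 10.5106 · 4 / 1.44
  = 29.20
Design effect: 2.3 × 29.20 = 67.15.
Round up → n = 68.

n = 68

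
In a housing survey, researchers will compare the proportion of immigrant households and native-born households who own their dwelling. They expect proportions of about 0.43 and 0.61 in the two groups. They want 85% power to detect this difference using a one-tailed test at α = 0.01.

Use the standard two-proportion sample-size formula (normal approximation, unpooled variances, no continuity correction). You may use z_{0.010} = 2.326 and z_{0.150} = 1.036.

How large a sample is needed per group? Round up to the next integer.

n = (z_α + z_β)² · [p₁(1−p₁) + p₂(1−p₂)] / (p₁ − p₂)²
  = (2.326 + 1.036)² · (0.43·0.57 + 0.61·0.39) / (-0.18)²
  = (3.362)² · (0.2451 + 0.2379) / 0.0324
  = 11.3030 · 0.4830 / 0.0324
  = 168.50
Round up → n = 169 per group.

n = 169 per group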